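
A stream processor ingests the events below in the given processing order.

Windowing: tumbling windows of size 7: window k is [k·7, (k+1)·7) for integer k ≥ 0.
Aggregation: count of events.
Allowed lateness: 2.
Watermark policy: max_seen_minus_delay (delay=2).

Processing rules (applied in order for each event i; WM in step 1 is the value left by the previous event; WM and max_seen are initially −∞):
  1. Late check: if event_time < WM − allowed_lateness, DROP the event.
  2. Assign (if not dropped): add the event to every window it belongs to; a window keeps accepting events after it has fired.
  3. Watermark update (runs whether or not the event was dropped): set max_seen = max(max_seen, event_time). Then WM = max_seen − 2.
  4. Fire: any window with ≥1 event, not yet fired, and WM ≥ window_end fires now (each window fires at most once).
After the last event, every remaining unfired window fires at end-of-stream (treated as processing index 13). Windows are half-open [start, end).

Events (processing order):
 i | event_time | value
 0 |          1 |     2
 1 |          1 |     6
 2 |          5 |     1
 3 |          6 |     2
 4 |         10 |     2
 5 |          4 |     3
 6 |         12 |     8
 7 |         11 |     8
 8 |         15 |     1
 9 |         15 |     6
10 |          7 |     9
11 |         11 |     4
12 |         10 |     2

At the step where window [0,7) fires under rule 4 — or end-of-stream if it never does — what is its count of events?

i=0 t=1 v=2: → [0,7); WM=-1
i=1 t=1 v=6: → [0,7); WM=-1
i=2 t=5 v=1: → [0,7); WM=3
i=3 t=6 v=2: → [0,7); WM=4
i=4 t=10 v=2: → [7,14); WM=8; [0,7) fires=4
i=5 t=4 v=3: DROP (t<8-2); WM=8
i=6 t=12 v=8: → [7,14); WM=10
i=7 t=11 v=8: → [7,14); WM=10
i=8 t=15 v=1: → [14,21); WM=13
i=9 t=15 v=6: → [14,21); WM=13
i=10 t=7 v=9: DROP (t<13-2); WM=13
i=11 t=11 v=4: → [7,14); WM=13
i=12 t=10 v=2: DROP (t<13-2); WM=13

4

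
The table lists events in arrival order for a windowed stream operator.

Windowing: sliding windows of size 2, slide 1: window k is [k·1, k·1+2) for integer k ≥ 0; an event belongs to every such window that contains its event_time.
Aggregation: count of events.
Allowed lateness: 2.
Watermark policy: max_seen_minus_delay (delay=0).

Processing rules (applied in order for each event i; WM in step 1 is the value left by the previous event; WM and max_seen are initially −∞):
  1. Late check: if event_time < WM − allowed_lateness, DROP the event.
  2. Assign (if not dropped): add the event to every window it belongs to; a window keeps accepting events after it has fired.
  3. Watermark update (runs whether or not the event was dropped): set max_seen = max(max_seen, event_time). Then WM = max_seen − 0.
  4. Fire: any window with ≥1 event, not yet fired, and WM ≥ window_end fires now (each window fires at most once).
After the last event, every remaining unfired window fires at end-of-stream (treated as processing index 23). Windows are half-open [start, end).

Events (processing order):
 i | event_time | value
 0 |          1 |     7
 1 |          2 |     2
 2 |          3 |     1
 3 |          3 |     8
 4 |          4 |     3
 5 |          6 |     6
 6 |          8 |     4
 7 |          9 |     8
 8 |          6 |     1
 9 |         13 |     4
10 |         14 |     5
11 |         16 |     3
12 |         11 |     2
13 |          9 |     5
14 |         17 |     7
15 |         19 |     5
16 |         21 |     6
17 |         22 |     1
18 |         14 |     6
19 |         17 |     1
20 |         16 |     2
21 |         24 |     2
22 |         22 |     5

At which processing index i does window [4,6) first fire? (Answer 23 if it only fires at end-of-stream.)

i=0 t=1 v=7: → [1,3),[0,2); WM=1
i=1 t=2 v=2: → [2,4),[1,3); WM=2; [0,2) fires=1
i=2 t=3 v=1: → [3,5),[2,4); WM=3; [1,3) fires=2
i=3 t=3 v=8: → [3,5),[2,4); WM=3
i=4 t=4 v=3: → [4,6),[3,5); WM=4; [2,4) fires=3
i=5 t=6 v=6: → [6,8),[5,7); WM=6; [3,5) fires=3 [4,6) fires=1
i=6 t=8 v=4: → [8,10),[7,9); WM=8; [5,7) fires=1 [6,8) fires=1
i=7 t=9 v=8: → [9,11),[8,10); WM=9; [7,9) fires=1
i=8 t=6 v=1: DROP (t<9-2); WM=9
i=9 t=13 v=4: → [13,15),[12,14); WM=13; [8,10) fires=2 [9,11) fires=1
i=10 t=14 v=5: → [14,16),[13,15); WM=14; [12,14) fires=1
i=11 t=16 v=3: → [16,18),[15,17); WM=16; [13,15) fires=2 [14,16) fires=1
i=12 t=11 v=2: DROP (t<16-2); WM=16
i=13 t=9 v=5: DROP (t<16-2); WM=16
i=14 t=17 v=7: → [17,19),[16,18); WM=17; [15,17) fires=1
i=15 t=19 v=5: → [19,21),[18,20); WM=19; [16,18) fires=2 [17,19) fires=1
i=16 t=21 v=6: → [21,23),[20,22); WM=21; [18,20) fires=1 [19,21) fires=1
i=17 t=22 v=1: → [22,24),[21,23); WM=22; [20,22) fires=1
i=18 t=14 v=6: DROP (t<22-2); WM=22
i=19 t=17 v=1: DROP (t<22-2); WM=22
i=20 t=16 v=2: DROP (t<22-2); WM=22
i=21 t=24 v=2: → [24,26),[23,25); WM=24; [21,23) fires=2 [22,24) fires=1
i=22 t=22 v=5: → [22,24),[21,23); WM=24

5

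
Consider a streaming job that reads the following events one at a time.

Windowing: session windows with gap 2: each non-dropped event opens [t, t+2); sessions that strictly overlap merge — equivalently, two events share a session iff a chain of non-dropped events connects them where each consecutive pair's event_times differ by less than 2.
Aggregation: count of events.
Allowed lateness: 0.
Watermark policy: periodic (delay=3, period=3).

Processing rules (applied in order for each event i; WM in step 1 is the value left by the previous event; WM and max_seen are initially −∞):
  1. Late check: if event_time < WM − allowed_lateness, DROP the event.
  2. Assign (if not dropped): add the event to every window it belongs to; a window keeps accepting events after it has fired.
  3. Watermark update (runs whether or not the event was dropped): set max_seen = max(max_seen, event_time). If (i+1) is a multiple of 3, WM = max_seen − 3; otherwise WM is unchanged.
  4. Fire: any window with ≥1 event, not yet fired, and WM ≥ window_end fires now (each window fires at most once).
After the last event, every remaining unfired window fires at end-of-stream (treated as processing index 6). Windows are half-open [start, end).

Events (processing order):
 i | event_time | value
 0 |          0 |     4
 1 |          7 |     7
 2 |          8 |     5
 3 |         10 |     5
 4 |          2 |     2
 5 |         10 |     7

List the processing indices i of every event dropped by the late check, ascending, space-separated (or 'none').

4

i=0 t=0 v=4: → [0,2); WM=−∞
i=1 t=7 v=7: → [7,9); WM=−∞
i=2 t=8 v=5: → [7,10); WM=5
i=3 t=10 v=5: → [10,12); WM=5
i=4 t=2 v=2: DROP (t<5-0); WM=5
i=5 t=10 v=7: → [10,12); WM=7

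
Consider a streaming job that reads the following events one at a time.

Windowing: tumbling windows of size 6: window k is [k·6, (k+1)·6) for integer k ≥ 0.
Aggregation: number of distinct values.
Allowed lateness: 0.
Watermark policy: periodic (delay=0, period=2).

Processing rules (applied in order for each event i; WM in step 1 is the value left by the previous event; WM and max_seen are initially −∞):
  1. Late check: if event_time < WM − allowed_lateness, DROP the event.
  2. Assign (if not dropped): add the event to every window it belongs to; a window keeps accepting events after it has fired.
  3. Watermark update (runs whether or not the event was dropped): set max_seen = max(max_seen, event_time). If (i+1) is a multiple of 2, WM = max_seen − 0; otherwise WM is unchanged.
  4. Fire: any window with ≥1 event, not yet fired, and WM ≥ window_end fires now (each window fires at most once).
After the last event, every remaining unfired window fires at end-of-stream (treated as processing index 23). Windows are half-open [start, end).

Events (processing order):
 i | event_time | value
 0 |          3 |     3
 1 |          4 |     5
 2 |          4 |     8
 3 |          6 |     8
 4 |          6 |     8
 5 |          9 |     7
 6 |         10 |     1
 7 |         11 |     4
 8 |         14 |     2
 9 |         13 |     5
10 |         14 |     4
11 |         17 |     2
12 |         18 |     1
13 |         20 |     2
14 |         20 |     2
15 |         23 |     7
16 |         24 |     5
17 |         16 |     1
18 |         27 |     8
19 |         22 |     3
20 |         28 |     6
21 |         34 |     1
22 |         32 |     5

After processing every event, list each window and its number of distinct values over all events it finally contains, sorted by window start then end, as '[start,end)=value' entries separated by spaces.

i=0 t=3 v=3: → [0,6); WM=−∞
i=1 t=4 v=5: → [0,6); WM=4
i=2 t=4 v=8: → [0,6); WM=4
i=3 t=6 v=8: → [6,12); WM=6; [0,6) fires=3
i=4 t=6 v=8: → [6,12); WM=6
i=5 t=9 v=7: → [6,12); WM=9
i=6 t=10 v=1: → [6,12); WM=9
i=7 t=11 v=4: → [6,12); WM=11
i=8 t=14 v=2: → [12,18); WM=11
i=9 t=13 v=5: → [12,18); WM=14; [6,12) fires=4
i=10 t=14 v=4: → [12,18); WM=14
i=11 t=17 v=2: → [12,18); WM=17
i=12 t=18 v=1: → [18,24); WM=17
i=13 t=20 v=2: → [18,24); WM=20; [12,18) fires=3
i=14 t=20 v=2: → [18,24); WM=20
i=15 t=23 v=7: → [18,24); WM=23
i=16 t=24 v=5: → [24,30); WM=23
i=17 t=16 v=1: DROP (t<23-0); WM=24; [18,24) fires=3
i=18 t=27 v=8: → [24,30); WM=24
i=19 t=22 v=3: DROP (t<24-0); WM=27
i=20 t=28 v=6: → [24,30); WM=27
i=21 t=34 v=1: → [30,36); WM=34; [24,30) fires=3
i=22 t=32 v=5: DROP (t<34-0); WM=34

[0,6)=3 [6,12)=4 [12,18)=3 [18,24)=3 [24,30)=3 [30,36)=1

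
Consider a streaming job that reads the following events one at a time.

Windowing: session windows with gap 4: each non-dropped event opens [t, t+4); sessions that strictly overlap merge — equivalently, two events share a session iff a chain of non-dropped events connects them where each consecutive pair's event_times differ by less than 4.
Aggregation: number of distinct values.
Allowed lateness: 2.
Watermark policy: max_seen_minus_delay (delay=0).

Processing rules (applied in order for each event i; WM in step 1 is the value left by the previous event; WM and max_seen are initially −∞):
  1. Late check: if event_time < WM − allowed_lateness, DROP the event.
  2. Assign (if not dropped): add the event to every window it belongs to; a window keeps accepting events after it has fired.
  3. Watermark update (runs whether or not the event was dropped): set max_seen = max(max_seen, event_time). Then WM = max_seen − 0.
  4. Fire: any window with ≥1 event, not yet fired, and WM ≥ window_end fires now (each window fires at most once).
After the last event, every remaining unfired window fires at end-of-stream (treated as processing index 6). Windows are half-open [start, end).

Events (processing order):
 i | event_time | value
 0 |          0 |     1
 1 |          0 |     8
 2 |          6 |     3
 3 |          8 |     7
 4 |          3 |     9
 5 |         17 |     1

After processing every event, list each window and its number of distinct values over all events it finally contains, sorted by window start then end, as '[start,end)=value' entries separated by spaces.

i=0 t=0 v=1: → [0,4); WM=0
i=1 t=0 v=8: → [0,4); WM=0
i=2 t=6 v=3: → [6,10); WM=6
i=3 t=8 v=7: → [6,12); WM=8
i=4 t=3 v=9: DROP (t<8-2); WM=8
i=5 t=17 v=1: → [17,21); WM=17

[0,4)=2 [6,12)=2 [17,21)=1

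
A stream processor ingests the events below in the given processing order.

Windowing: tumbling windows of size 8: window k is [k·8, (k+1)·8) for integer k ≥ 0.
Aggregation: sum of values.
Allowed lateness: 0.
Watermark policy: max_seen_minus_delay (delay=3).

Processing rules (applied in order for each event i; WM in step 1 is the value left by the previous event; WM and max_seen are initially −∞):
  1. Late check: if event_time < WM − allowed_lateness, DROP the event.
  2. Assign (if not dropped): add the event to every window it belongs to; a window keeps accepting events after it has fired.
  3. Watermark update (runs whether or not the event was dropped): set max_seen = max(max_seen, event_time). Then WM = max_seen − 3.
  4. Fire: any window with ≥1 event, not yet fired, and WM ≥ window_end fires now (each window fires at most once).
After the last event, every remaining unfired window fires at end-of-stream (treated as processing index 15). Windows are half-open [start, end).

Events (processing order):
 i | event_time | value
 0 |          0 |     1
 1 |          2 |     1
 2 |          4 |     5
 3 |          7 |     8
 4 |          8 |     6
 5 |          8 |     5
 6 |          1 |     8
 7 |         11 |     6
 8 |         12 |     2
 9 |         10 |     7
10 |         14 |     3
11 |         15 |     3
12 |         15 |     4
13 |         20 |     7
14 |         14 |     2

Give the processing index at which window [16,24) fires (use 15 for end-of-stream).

i=0 t=0 v=1: → [0,8); WM=-3
i=1 t=2 v=1: → [0,8); WM=-1
i=2 t=4 v=5: → [0,8); WM=1
i=3 t=7 v=8: → [0,8); WM=4
i=4 t=8 v=6: → [8,16); WM=5
i=5 t=8 v=5: → [8,16); WM=5
i=6 t=1 v=8: DROP (t<5-0); WM=5
i=7 t=11 v=6: → [8,16); WM=8; [0,8) fires=15
i=8 t=12 v=2: → [8,16); WM=9
i=9 t=10 v=7: → [8,16); WM=9
i=10 t=14 v=3: → [8,16); WM=11
i=11 t=15 v=3: → [8,16); WM=12
i=12 t=15 v=4: → [8,16); WM=12
i=13 t=20 v=7: → [16,24); WM=17; [8,16) fires=36
i=14 t=14 v=2: DROP (t<17-0); WM=17

15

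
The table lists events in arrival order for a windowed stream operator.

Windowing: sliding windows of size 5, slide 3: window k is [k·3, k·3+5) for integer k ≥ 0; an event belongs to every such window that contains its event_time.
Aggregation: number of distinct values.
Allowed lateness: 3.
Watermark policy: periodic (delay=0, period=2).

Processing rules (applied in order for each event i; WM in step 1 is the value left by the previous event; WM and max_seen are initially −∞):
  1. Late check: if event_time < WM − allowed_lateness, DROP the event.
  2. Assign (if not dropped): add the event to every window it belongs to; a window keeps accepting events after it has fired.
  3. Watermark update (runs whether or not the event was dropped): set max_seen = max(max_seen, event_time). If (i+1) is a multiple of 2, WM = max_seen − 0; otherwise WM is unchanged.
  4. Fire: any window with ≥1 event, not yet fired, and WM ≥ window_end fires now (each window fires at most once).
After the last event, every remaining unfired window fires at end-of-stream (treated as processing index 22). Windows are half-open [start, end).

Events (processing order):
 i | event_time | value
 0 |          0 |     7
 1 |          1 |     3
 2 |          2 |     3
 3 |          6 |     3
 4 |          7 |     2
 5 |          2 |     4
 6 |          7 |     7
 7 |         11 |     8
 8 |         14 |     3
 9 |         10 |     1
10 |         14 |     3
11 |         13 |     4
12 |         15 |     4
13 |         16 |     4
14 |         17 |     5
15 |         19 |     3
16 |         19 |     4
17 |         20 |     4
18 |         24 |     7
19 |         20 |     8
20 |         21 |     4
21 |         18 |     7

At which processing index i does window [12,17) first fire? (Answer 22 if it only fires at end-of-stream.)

15

i=0 t=0 v=7: → [0,5); WM=−∞
i=1 t=1 v=3: → [0,5); WM=1
i=2 t=2 v=3: → [0,5); WM=1
i=3 t=6 v=3: → [6,11),[3,8); WM=6; [0,5) fires=2
i=4 t=7 v=2: → [6,11),[3,8); WM=6
i=5 t=2 v=4: DROP (t<6-3); WM=7
i=6 t=7 v=7: → [6,11),[3,8); WM=7
i=7 t=11 v=8: → [9,14); WM=11; [3,8) fires=3 [6,11) fires=3
i=8 t=14 v=3: → [12,17); WM=11
i=9 t=10 v=1: → [9,14),[6,11); WM=14; [9,14) fires=2
i=10 t=14 v=3: → [12,17); WM=14
i=11 t=13 v=4: → [12,17),[9,14); WM=14
i=12 t=15 v=4: → [15,20),[12,17); WM=14
i=13 t=16 v=4: → [15,20),[12,17); WM=16
i=14 t=17 v=5: → [15,20); WM=16
i=15 t=19 v=3: → [18,23),[15,20); WM=19; [12,17) fires=2
i=16 t=19 v=4: → [18,23),[15,20); WM=19
i=17 t=20 v=4: → [18,23); WM=20; [15,20) fires=3
i=18 t=24 v=7: → [24,29),[21,26); WM=20
i=19 t=20 v=8: → [18,23); WM=24; [18,23) fires=3
i=20 t=21 v=4: → [21,26),[18,23); WM=24
i=21 t=18 v=7: DROP (t<24-3); WM=24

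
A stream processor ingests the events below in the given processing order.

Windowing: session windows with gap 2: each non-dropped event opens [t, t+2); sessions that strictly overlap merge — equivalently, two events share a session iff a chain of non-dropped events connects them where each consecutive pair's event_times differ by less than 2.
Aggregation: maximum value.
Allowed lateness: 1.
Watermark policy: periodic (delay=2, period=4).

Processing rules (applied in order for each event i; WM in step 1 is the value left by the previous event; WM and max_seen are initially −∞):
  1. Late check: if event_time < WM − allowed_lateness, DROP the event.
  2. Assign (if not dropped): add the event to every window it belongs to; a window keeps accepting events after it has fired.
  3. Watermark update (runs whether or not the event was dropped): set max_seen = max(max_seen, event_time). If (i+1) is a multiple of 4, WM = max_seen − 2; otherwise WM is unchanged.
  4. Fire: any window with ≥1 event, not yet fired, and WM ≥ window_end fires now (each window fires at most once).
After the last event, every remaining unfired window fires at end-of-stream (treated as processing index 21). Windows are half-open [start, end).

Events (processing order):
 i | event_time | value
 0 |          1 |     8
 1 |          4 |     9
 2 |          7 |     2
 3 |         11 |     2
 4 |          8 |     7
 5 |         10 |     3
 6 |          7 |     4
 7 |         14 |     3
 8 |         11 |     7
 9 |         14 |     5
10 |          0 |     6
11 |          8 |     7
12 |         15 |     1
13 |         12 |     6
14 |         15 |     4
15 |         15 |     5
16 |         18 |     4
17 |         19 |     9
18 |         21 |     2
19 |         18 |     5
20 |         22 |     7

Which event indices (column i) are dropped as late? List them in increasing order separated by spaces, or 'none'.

i=0 t=1 v=8: → [1,3); WM=−∞
i=1 t=4 v=9: → [4,6); WM=−∞
i=2 t=7 v=2: → [7,9); WM=−∞
i=3 t=11 v=2: → [11,13); WM=9
i=4 t=8 v=7: → [7,10); WM=9
i=5 t=10 v=3: → [10,13); WM=9
i=6 t=7 v=4: DROP (t<9-1); WM=9
i=7 t=14 v=3: → [14,16); WM=12
i=8 t=11 v=7: → [10,13); WM=12
i=9 t=14 v=5: → [14,16); WM=12
i=10 t=0 v=6: DROP (t<12-1); WM=12
i=11 t=8 v=7: DROP (t<12-1); WM=12
i=12 t=15 v=1: → [14,17); WM=12
i=13 t=12 v=6: → [10,14); WM=12
i=14 t=15 v=4: → [14,17); WM=12
i=15 t=15 v=5: → [14,17); WM=13
i=16 t=18 v=4: → [18,20); WM=13
i=17 t=19 v=9: → [18,21); WM=13
i=18 t=21 v=2: → [21,23); WM=13
i=19 t=18 v=5: → [18,21); WM=19
i=20 t=22 v=7: → [21,24); WM=19

6 10 11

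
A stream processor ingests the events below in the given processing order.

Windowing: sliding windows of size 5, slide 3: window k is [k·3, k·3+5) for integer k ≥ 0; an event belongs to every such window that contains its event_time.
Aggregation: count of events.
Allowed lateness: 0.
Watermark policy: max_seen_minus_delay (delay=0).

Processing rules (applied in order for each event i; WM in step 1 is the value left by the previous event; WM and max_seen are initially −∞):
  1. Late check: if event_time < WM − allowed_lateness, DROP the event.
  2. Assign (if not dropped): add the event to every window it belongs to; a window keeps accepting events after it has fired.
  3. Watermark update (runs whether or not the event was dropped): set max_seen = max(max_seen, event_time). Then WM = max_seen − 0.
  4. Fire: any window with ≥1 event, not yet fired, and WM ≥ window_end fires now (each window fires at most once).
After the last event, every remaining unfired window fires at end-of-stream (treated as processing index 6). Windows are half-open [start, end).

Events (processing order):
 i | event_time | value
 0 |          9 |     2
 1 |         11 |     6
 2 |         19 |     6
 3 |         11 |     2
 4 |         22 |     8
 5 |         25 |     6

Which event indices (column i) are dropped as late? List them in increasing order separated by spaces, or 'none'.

i=0 t=9 v=2: → [9,14),[6,11); WM=9
i=1 t=11 v=6: → [9,14); WM=11; [6,11) fires=1
i=2 t=19 v=6: → [18,23),[15,20); WM=19; [9,14) fires=2
i=3 t=11 v=2: DROP (t<19-0); WM=19
i=4 t=22 v=8: → [21,26),[18,23); WM=22; [15,20) fires=1
i=5 t=25 v=6: → [24,29),[21,26); WM=25; [18,23) fires=2

3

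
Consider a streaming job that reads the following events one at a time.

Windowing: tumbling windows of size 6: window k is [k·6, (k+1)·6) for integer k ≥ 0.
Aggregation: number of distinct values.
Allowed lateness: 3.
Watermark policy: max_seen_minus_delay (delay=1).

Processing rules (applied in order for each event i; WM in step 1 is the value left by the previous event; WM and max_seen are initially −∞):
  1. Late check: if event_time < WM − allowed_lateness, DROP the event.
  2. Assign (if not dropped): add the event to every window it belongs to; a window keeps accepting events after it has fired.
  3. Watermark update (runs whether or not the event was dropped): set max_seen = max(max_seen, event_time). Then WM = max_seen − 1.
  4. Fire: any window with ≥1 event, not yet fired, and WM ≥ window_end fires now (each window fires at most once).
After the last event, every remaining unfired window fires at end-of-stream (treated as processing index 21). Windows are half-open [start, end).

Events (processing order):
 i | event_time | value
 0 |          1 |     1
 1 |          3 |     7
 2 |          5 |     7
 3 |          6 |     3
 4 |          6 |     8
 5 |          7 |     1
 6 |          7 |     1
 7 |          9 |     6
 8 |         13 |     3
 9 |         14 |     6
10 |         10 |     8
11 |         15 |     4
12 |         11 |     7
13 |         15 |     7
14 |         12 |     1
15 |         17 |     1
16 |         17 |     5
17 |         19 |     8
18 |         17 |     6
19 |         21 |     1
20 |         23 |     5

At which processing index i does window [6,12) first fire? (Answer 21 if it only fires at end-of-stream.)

8

i=0 t=1 v=1: → [0,6); WM=0
i=1 t=3 v=7: → [0,6); WM=2
i=2 t=5 v=7: → [0,6); WM=4
i=3 t=6 v=3: → [6,12); WM=5
i=4 t=6 v=8: → [6,12); WM=5
i=5 t=7 v=1: → [6,12); WM=6; [0,6) fires=2
i=6 t=7 v=1: → [6,12); WM=6
i=7 t=9 v=6: → [6,12); WM=8
i=8 t=13 v=3: → [12,18); WM=12; [6,12) fires=4
i=9 t=14 v=6: → [12,18); WM=13
i=10 t=10 v=8: → [6,12); WM=13
i=11 t=15 v=4: → [12,18); WM=14
i=12 t=11 v=7: → [6,12); WM=14
i=13 t=15 v=7: → [12,18); WM=14
i=14 t=12 v=1: → [12,18); WM=14
i=15 t=17 v=1: → [12,18); WM=16
i=16 t=17 v=5: → [12,18); WM=16
i=17 t=19 v=8: → [18,24); WM=18; [12,18) fires=6
i=18 t=17 v=6: → [12,18); WM=18
i=19 t=21 v=1: → [18,24); WM=20
i=20 t=23 v=5: → [18,24); WM=22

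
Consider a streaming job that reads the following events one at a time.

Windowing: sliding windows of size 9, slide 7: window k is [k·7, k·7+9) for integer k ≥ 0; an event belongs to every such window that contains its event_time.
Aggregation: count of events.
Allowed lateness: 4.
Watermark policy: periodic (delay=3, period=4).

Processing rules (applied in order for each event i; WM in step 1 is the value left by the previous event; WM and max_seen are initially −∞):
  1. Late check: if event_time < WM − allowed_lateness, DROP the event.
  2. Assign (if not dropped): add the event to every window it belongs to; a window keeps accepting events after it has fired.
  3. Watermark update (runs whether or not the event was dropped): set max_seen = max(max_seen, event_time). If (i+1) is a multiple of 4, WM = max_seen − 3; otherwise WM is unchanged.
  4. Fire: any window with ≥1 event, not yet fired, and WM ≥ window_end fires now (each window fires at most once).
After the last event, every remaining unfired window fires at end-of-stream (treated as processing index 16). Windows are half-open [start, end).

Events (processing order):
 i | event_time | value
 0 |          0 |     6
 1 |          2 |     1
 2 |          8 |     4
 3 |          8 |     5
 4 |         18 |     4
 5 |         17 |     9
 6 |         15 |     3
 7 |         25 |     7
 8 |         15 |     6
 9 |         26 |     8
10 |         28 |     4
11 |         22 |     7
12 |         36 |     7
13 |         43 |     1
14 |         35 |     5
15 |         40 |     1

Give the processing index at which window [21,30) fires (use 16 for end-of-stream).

15

i=0 t=0 v=6: → [0,9); WM=−∞
i=1 t=2 v=1: → [0,9); WM=−∞
i=2 t=8 v=4: → [7,16),[0,9); WM=−∞
i=3 t=8 v=5: → [7,16),[0,9); WM=5
i=4 t=18 v=4: → [14,23); WM=5
i=5 t=17 v=9: → [14,23); WM=5
i=6 t=15 v=3: → [14,23),[7,16); WM=5
i=7 t=25 v=7: → [21,30); WM=22; [0,9) fires=4 [7,16) fires=3
i=8 t=15 v=6: DROP (t<22-4); WM=22
i=9 t=26 v=8: → [21,30); WM=22
i=10 t=28 v=4: → [28,37),[21,30); WM=22
i=11 t=22 v=7: → [21,30),[14,23); WM=25; [14,23) fires=4
i=12 t=36 v=7: → [35,44),[28,37); WM=25
i=13 t=43 v=1: → [42,51),[35,44); WM=25
i=14 t=35 v=5: → [35,44),[28,37); WM=25
i=15 t=40 v=1: → [35,44); WM=40; [21,30) fires=4 [28,37) fires=3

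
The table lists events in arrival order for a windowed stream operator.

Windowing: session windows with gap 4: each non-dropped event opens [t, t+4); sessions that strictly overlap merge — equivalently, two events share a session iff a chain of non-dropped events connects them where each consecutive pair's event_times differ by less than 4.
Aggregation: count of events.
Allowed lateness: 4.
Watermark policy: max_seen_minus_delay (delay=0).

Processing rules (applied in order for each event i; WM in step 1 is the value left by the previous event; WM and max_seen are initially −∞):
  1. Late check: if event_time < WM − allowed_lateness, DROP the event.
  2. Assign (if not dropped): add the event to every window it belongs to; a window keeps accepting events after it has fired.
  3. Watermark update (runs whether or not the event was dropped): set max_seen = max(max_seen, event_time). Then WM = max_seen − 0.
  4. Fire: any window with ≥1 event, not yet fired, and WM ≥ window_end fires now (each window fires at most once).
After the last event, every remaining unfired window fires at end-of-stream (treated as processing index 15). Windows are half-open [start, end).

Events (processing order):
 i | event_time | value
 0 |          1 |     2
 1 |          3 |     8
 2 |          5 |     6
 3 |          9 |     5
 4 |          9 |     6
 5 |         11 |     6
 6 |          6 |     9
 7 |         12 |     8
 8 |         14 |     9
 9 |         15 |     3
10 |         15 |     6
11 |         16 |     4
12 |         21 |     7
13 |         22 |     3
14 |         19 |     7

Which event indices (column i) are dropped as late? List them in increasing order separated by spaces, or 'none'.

6

i=0 t=1 v=2: → [1,5); WM=1
i=1 t=3 v=8: → [1,7); WM=3
i=2 t=5 v=6: → [1,9); WM=5
i=3 t=9 v=5: → [9,13); WM=9
i=4 t=9 v=6: → [9,13); WM=9
i=5 t=11 v=6: → [9,15); WM=11
i=6 t=6 v=9: DROP (t<11-4); WM=11
i=7 t=12 v=8: → [9,16); WM=12
i=8 t=14 v=9: → [9,18); WM=14
i=9 t=15 v=3: → [9,19); WM=15
i=10 t=15 v=6: → [9,19); WM=15
i=11 t=16 v=4: → [9,20); WM=16
i=12 t=21 v=7: → [21,25); WM=21
i=13 t=22 v=3: → [21,26); WM=22
i=14 t=19 v=7: → [9,26); WM=22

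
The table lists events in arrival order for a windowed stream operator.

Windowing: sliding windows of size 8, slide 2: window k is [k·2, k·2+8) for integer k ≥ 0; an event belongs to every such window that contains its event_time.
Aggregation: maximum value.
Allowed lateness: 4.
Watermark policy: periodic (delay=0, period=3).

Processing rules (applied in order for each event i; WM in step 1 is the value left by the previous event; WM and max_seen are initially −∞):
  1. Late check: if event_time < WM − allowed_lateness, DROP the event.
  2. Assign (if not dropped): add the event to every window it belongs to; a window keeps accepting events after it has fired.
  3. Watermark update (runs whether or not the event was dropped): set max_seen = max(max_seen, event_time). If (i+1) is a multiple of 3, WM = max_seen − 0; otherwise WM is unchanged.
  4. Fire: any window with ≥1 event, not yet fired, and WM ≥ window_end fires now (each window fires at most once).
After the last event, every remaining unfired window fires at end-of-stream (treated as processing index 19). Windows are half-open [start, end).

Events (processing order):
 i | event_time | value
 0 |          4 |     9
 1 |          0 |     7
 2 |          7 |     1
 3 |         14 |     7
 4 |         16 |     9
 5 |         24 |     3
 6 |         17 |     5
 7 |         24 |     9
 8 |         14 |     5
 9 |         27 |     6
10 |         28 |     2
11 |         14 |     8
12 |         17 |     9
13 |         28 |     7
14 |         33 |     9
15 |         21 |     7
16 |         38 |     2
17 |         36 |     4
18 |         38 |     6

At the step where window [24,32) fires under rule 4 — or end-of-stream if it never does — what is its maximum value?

9

i=0 t=4 v=9: → [4,12),[2,10),[0,8); WM=−∞
i=1 t=0 v=7: → [0,8); WM=−∞
i=2 t=7 v=1: → [6,14),[4,12),[2,10),[0,8); WM=7
i=3 t=14 v=7: → [14,22),[12,20),[10,18),[8,16); WM=7
i=4 t=16 v=9: → [16,24),[14,22),[12,20),[10,18); WM=7
i=5 t=24 v=3: → [24,32),[22,30),[20,28),[18,26); WM=24; [0,8) fires=9 [2,10) fires=9 [4,12) fires=9 [6,14) fires=1 [8,16) fires=7 [10,18) fires=9 [12,20) fires=9 [14,22) fires=9 [16,24) fires=9
i=6 t=17 v=5: DROP (t<24-4); WM=24
i=7 t=24 v=9: → [24,32),[22,30),[20,28),[18,26); WM=24
i=8 t=14 v=5: DROP (t<24-4); WM=24
i=9 t=27 v=6: → [26,34),[24,32),[22,30),[20,28); WM=24
i=10 t=28 v=2: → [28,36),[26,34),[24,32),[22,30); WM=24
i=11 t=14 v=8: DROP (t<24-4); WM=28; [18,26) fires=9 [20,28) fires=9
i=12 t=17 v=9: DROP (t<28-4); WM=28
i=13 t=28 v=7: → [28,36),[26,34),[24,32),[22,30); WM=28
i=14 t=33 v=9: → [32,40),[30,38),[28,36),[26,34); WM=33; [22,30) fires=9 [24,32) fires=9
i=15 t=21 v=7: DROP (t<33-4); WM=33
i=16 t=38 v=2: → [38,46),[36,44),[34,42),[32,40); WM=33
i=17 t=36 v=4: → [36,44),[34,42),[32,40),[30,38); WM=38; [26,34) fires=9 [28,36) fires=9 [30,38) fires=9
i=18 t=38 v=6: → [38,46),[36,44),[34,42),[32,40); WM=38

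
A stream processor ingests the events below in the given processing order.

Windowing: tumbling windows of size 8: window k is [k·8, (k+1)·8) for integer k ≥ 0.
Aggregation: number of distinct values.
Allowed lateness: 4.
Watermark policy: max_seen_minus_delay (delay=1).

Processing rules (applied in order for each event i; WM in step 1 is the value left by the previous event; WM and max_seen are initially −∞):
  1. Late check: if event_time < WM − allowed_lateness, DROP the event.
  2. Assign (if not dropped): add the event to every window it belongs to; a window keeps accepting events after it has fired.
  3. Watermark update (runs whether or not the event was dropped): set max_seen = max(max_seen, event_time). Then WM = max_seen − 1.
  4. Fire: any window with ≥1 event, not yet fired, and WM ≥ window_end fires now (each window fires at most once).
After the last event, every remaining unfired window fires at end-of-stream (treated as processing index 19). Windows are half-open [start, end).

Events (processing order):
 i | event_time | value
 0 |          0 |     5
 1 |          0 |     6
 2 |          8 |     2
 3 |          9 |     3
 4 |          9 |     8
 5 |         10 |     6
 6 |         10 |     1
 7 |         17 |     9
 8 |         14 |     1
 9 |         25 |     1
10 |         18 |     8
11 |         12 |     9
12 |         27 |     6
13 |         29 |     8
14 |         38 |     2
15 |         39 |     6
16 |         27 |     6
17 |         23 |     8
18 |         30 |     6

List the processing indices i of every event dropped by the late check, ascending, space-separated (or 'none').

10 11 16 17 18

i=0 t=0 v=5: → [0,8); WM=-1
i=1 t=0 v=6: → [0,8); WM=-1
i=2 t=8 v=2: → [8,16); WM=7
i=3 t=9 v=3: → [8,16); WM=8; [0,8) fires=2
i=4 t=9 v=8: → [8,16); WM=8
i=5 t=10 v=6: → [8,16); WM=9
i=6 t=10 v=1: → [8,16); WM=9
i=7 t=17 v=9: → [16,24); WM=16; [8,16) fires=5
i=8 t=14 v=1: → [8,16); WM=16
i=9 t=25 v=1: → [24,32); WM=24; [16,24) fires=1
i=10 t=18 v=8: DROP (t<24-4); WM=24
i=11 t=12 v=9: DROP (t<24-4); WM=24
i=12 t=27 v=6: → [24,32); WM=26
i=13 t=29 v=8: → [24,32); WM=28
i=14 t=38 v=2: → [32,40); WM=37; [24,32) fires=3
i=15 t=39 v=6: → [32,40); WM=38
i=16 t=27 v=6: DROP (t<38-4); WM=38
i=17 t=23 v=8: DROP (t<38-4); WM=38
i=18 t=30 v=6: DROP (t<38-4); WM=38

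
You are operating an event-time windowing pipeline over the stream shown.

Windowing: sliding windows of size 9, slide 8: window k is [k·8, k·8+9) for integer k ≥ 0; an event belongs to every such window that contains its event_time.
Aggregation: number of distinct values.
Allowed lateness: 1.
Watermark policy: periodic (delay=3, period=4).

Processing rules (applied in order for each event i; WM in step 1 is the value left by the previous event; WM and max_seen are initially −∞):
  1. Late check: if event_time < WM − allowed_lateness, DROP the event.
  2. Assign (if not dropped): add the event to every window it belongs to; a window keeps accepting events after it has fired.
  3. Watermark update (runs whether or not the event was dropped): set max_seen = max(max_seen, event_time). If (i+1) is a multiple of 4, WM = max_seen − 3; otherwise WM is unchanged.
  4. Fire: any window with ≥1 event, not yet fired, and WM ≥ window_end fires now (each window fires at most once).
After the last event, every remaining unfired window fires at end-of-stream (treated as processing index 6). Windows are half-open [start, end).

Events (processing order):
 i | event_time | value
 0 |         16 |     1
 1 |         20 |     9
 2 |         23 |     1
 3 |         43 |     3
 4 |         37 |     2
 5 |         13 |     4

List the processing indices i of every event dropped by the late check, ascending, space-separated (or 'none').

4 5

i=0 t=16 v=1: → [16,25),[8,17); WM=−∞
i=1 t=20 v=9: → [16,25); WM=−∞
i=2 t=23 v=1: → [16,25); WM=−∞
i=3 t=43 v=3: → [40,49); WM=40; [8,17) fires=1 [16,25) fires=2
i=4 t=37 v=2: DROP (t<40-1); WM=40
i=5 t=13 v=4: DROP (t<40-1); WM=40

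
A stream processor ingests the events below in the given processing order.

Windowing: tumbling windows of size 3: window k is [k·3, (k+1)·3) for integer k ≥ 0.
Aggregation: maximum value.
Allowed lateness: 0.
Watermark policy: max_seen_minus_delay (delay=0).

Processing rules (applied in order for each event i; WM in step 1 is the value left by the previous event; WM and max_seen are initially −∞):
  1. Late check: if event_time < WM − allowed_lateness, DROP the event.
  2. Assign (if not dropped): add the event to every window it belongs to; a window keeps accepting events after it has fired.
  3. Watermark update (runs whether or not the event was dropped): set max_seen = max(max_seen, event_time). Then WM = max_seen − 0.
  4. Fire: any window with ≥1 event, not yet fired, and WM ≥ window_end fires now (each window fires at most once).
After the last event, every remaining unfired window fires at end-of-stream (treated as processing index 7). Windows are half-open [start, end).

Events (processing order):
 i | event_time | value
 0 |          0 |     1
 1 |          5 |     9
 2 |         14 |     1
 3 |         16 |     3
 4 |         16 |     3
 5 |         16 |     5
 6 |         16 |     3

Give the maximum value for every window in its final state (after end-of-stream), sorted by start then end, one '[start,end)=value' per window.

[0,3)=1 [3,6)=9 [12,15)=1 [15,18)=5

i=0 t=0 v=1: → [0,3); WM=0
i=1 t=5 v=9: → [3,6); WM=5; [0,3) fires=1
i=2 t=14 v=1: → [12,15); WM=14; [3,6) fires=9
i=3 t=16 v=3: → [15,18); WM=16; [12,15) fires=1
i=4 t=16 v=3: → [15,18); WM=16
i=5 t=16 v=5: → [15,18); WM=16
i=6 t=16 v=3: → [15,18); WM=16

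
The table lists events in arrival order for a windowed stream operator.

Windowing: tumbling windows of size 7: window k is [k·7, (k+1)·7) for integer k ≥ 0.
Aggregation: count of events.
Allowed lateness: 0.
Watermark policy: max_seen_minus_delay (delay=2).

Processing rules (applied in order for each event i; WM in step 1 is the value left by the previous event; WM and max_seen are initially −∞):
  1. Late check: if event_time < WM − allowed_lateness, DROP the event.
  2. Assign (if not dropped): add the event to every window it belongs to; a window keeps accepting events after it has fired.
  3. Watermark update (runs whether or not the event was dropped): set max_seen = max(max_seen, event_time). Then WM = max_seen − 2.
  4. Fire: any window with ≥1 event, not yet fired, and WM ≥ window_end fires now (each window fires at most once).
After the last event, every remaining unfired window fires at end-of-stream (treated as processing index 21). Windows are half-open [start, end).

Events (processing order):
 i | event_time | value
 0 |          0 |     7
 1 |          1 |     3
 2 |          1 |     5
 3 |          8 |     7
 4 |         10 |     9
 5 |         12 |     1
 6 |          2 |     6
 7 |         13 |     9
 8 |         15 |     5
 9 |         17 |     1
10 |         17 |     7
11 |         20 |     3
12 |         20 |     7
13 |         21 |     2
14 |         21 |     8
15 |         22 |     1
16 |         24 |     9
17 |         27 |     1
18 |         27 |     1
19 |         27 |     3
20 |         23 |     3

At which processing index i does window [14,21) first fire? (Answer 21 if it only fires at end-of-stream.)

16

i=0 t=0 v=7: → [0,7); WM=-2
i=1 t=1 v=3: → [0,7); WM=-1
i=2 t=1 v=5: → [0,7); WM=-1
i=3 t=8 v=7: → [7,14); WM=6
i=4 t=10 v=9: → [7,14); WM=8; [0,7) fires=3
i=5 t=12 v=1: → [7,14); WM=10
i=6 t=2 v=6: DROP (t<10-0); WM=10
i=7 t=13 v=9: → [7,14); WM=11
i=8 t=15 v=5: → [14,21); WM=13
i=9 t=17 v=1: → [14,21); WM=15; [7,14) fires=4
i=10 t=17 v=7: → [14,21); WM=15
i=11 t=20 v=3: → [14,21); WM=18
i=12 t=20 v=7: → [14,21); WM=18
i=13 t=21 v=2: → [21,28); WM=19
i=14 t=21 v=8: → [21,28); WM=19
i=15 t=22 v=1: → [21,28); WM=20
i=16 t=24 v=9: → [21,28); WM=22; [14,21) fires=5
i=17 t=27 v=1: → [21,28); WM=25
i=18 t=27 v=1: → [21,28); WM=25
i=19 t=27 v=3: → [21,28); WM=25
i=20 t=23 v=3: DROP (t<25-0); WM=25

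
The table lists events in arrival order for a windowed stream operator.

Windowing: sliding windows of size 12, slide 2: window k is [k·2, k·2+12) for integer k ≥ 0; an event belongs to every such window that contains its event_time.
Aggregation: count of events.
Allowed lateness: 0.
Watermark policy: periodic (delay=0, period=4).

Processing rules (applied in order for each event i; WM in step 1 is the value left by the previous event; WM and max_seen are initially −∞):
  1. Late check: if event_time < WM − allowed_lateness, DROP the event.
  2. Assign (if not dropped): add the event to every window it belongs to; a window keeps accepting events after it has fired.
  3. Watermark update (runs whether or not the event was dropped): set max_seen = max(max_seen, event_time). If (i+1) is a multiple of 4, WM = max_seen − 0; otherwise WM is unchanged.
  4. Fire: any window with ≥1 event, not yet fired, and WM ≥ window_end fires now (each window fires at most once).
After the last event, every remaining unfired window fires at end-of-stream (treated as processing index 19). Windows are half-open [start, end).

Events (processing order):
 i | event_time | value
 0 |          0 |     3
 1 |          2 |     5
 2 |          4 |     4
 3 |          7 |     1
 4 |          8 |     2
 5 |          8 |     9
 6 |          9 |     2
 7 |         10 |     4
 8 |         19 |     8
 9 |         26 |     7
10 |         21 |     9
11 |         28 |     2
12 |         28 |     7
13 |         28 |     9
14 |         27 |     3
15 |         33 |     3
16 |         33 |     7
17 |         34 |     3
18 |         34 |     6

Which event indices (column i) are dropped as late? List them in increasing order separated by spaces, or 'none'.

14

i=0 t=0 v=3: → [0,12); WM=−∞
i=1 t=2 v=5: → [2,14),[0,12); WM=−∞
i=2 t=4 v=4: → [4,16),[2,14),[0,12); WM=−∞
i=3 t=7 v=1: → [6,18),[4,16),[2,14),[0,12); WM=7
i=4 t=8 v=2: → [8,20),[6,18),[4,16),[2,14),[0,12); WM=7
i=5 t=8 v=9: → [8,20),[6,18),[4,16),[2,14),[0,12); WM=7
i=6 t=9 v=2: → [8,20),[6,18),[4,16),[2,14),[0,12); WM=7
i=7 t=10 v=4: → [10,22),[8,20),[6,18),[4,16),[2,14),[0,12); WM=10
i=8 t=19 v=8: → [18,30),[16,28),[14,26),[12,24),[10,22),[8,20); WM=10
i=9 t=26 v=7: → [26,38),[24,36),[22,34),[20,32),[18,30),[16,28); WM=10
i=10 t=21 v=9: → [20,32),[18,30),[16,28),[14,26),[12,24),[10,22); WM=10
i=11 t=28 v=2: → [28,40),[26,38),[24,36),[22,34),[20,32),[18,30); WM=28; [0,12) fires=8 [2,14) fires=7 [4,16) fires=6 [6,18) fires=5 [8,20) fires=5 [10,22) fires=3 [12,24) fires=2 [14,26) fires=2 [16,28) fires=3
i=12 t=28 v=7: → [28,40),[26,38),[24,36),[22,34),[20,32),[18,30); WM=28
i=13 t=28 v=9: → [28,40),[26,38),[24,36),[22,34),[20,32),[18,30); WM=28
i=14 t=27 v=3: DROP (t<28-0); WM=28
i=15 t=33 v=3: → [32,44),[30,42),[28,40),[26,38),[24,36),[22,34); WM=33; [18,30) fires=6 [20,32) fires=5
i=16 t=33 v=7: → [32,44),[30,42),[28,40),[26,38),[24,36),[22,34); WM=33
i=17 t=34 v=3: → [34,46),[32,44),[30,42),[28,40),[26,38),[24,36); WM=33
i=18 t=34 v=6: → [34,46),[32,44),[30,42),[28,40),[26,38),[24,36); WM=33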